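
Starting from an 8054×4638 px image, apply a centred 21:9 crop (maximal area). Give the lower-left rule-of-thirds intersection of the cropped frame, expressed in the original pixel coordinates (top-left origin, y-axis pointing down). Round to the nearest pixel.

(2685, 2894)

8054/4638 < 21/9, so the 21:9 crop keeps the full width 8054 and trims height to 8054 × 9/21 = 3451.71 px.
Top offset = (4638 − 3451.71)/2 = 593.14 px; left offset = 0.
Lower-left is one-third across and two-thirds down within the crop:
x = 0.00 + 1 × 8054.00/3 ≈ 2685; y = 593.14 + 2 × 3451.71/3 ≈ 2894.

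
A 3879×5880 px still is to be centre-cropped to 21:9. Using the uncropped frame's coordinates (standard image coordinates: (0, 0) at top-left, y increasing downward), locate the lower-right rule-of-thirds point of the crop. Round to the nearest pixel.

3879/5880 < 21/9, so the 21:9 crop keeps the full width 3879 and trims height to 3879 × 9/21 = 1662.43 px.
Top offset = (5880 − 1662.43)/2 = 2108.79 px; left offset = 0.
Lower-right is two-thirds across and two-thirds down within the crop:
x = 0.00 + 2 × 3879.00/3 ≈ 2586; y = 2108.79 + 2 × 1662.43/3 ≈ 3217.

x = 2586 px, y = 3217 px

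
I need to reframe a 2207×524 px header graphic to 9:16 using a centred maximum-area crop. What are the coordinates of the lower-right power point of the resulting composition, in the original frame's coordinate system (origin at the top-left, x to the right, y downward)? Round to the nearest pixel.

2207/524 > 9/16, so the 9:16 crop keeps the full height 524 and trims width to 524 × 9/16 = 294.75 px.
Left offset = (2207 − 294.75)/2 = 956.12 px; top offset = 0.
Lower-right is two-thirds across and two-thirds down within the crop:
x = 956.12 + 2 × 294.75/3 ≈ 1153; y = 0.00 + 2 × 524.00/3 ≈ 349.

x = 1153 px, y = 349 px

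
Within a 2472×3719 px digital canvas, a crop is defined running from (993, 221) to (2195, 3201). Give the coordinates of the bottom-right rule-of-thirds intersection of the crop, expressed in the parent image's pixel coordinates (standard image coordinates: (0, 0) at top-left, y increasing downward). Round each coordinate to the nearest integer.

(1794, 2208)

Crop width = 2195 − 993 = 1202 px; one third is 400.67 px.
Crop height = 3201 − 221 = 2980 px; one third is 993.33 px.
The bottom-right point is two-thirds across and two-thirds down within the crop:
x = 993 + 2 × 400.67 ≈ 1794; y = 221 + 2 × 993.33 ≈ 2208.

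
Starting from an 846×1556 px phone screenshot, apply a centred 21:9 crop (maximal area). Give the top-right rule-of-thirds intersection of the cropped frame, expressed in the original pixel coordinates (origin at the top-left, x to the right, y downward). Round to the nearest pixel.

846/1556 < 21/9, so the 21:9 crop keeps the full width 846 and trims height to 846 × 9/21 = 362.57 px.
Top offset = (1556 − 362.57)/2 = 596.71 px; left offset = 0.
Top-right is two-thirds across and one-third down within the crop:
x = 0.00 + 2 × 846.00/3 ≈ 564; y = 596.71 + 1 × 362.57/3 ≈ 718.

(564, 718)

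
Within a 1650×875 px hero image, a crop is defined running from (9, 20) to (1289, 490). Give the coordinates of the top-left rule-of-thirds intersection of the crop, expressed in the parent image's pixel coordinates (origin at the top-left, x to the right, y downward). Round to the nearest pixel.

x = 436 px, y = 177 px

Crop width = 1289 − 9 = 1280 px; one third is 426.67 px.
Crop height = 490 − 20 = 470 px; one third is 156.67 px.
The top-left point is one-third across and one-third down within the crop:
x = 9 + 1 × 426.67 ≈ 436; y = 20 + 1 × 156.67 ≈ 177.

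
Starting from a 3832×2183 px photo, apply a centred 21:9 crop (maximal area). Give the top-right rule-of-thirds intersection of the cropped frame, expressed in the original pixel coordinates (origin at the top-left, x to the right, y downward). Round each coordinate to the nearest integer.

x = 2555 px, y = 818 px

3832/2183 < 21/9, so the 21:9 crop keeps the full width 3832 and trims height to 3832 × 9/21 = 1642.29 px.
Top offset = (2183 − 1642.29)/2 = 270.36 px; left offset = 0.
Top-right is two-thirds across and one-third down within the crop:
x = 0.00 + 2 × 3832.00/3 ≈ 2555; y = 270.36 + 1 × 1642.29/3 ≈ 818.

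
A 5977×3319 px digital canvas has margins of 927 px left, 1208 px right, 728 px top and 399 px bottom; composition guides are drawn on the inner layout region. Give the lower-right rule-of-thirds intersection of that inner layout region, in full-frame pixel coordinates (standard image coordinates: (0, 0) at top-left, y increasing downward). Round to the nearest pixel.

Content width = 5977 − 927 − 1208 = 3842 px; content height = 3319 − 728 − 399 = 2192 px.
Lower-right is two-thirds across and two-thirds down within the inner layout region.
x = 927 + 2 × 3842/3 = 927 + 2561.33 ≈ 3488
y = 728 + 2 × 2192/3 = 728 + 1461.33 ≈ 2189

(3488, 2189)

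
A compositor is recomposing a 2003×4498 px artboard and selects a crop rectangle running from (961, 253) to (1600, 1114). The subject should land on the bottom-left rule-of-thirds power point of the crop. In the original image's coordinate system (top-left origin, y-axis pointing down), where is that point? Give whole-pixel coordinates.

x = 1174 px, y = 827 px

Crop width = 1600 − 961 = 639 px; one third is 213.00 px.
Crop height = 1114 − 253 = 861 px; one third is 287.00 px.
The bottom-left point is one-third across and two-thirds down within the crop:
x = 961 + 1 × 213.00 ≈ 1174; y = 253 + 2 × 287.00 ≈ 827.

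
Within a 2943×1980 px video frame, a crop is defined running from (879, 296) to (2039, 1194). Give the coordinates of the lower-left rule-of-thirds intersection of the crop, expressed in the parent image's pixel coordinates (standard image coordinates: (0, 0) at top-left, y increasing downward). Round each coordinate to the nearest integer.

(1266, 895)

Crop width = 2039 − 879 = 1160 px; one third is 386.67 px.
Crop height = 1194 − 296 = 898 px; one third is 299.33 px.
The lower-left point is one-third across and two-thirds down within the crop:
x = 879 + 1 × 386.67 ≈ 1266; y = 296 + 2 × 299.33 ≈ 895.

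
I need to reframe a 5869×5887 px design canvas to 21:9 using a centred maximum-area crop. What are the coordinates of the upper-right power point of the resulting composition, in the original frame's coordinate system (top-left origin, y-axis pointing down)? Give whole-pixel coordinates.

(3913, 2524)

5869/5887 < 21/9, so the 21:9 crop keeps the full width 5869 and trims height to 5869 × 9/21 = 2515.29 px.
Top offset = (5887 − 2515.29)/2 = 1685.86 px; left offset = 0.
Upper-right is two-thirds across and one-third down within the crop:
x = 0.00 + 2 × 5869.00/3 ≈ 3913; y = 1685.86 + 1 × 2515.29/3 ≈ 2524.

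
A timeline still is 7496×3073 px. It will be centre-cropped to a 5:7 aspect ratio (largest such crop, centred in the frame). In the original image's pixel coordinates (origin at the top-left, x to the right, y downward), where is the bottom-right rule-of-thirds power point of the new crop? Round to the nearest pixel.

7496/3073 > 5/7, so the 5:7 crop keeps the full height 3073 and trims width to 3073 × 5/7 = 2195.00 px.
Left offset = (7496 − 2195.00)/2 = 2650.50 px; top offset = 0.
Bottom-right is two-thirds across and two-thirds down within the crop:
x = 2650.50 + 2 × 2195.00/3 ≈ 4114; y = 0.00 + 2 × 3073.00/3 ≈ 2049.

x = 4114 px, y = 2049 px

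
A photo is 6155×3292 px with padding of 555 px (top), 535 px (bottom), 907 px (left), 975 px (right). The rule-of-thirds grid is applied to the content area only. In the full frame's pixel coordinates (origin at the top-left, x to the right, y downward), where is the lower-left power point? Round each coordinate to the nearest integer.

Content width = 6155 − 907 − 975 = 4273 px; content height = 3292 − 555 − 535 = 2202 px.
Lower-left is one-third across and two-thirds down within the content area.
x = 907 + 1 × 4273/3 = 907 + 1424.33 ≈ 2331
y = 555 + 2 × 2202/3 = 555 + 1468.00 ≈ 2023

x = 2331 px, y = 2023 px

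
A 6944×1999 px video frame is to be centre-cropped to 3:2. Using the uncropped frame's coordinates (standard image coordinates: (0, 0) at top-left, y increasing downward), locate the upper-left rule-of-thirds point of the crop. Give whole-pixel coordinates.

6944/1999 > 3/2, so the 3:2 crop keeps the full height 1999 and trims width to 1999 × 3/2 = 2998.50 px.
Left offset = (6944 − 2998.50)/2 = 1972.75 px; top offset = 0.
Upper-left is one-third across and one-third down within the crop:
x = 1972.75 + 1 × 2998.50/3 ≈ 2972; y = 0.00 + 1 × 1999.00/3 ≈ 666.

(2972, 666)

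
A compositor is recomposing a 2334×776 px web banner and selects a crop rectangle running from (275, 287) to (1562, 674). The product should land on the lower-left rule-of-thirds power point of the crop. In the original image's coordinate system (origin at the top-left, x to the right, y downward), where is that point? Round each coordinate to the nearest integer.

Crop width = 1562 − 275 = 1287 px; one third is 429.00 px.
Crop height = 674 − 287 = 387 px; one third is 129.00 px.
The lower-left point is one-third across and two-thirds down within the crop:
x = 275 + 1 × 429.00 ≈ 704; y = 287 + 2 × 129.00 ≈ 545.

(704, 545)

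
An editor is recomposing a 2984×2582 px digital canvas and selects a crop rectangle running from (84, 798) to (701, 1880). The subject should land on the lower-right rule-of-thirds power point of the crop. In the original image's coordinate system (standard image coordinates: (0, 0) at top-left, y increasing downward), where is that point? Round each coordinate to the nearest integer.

Crop width = 701 − 84 = 617 px; one third is 205.67 px.
Crop height = 1880 − 798 = 1082 px; one third is 360.67 px.
The lower-right point is two-thirds across and two-thirds down within the crop:
x = 84 + 2 × 205.67 ≈ 495; y = 798 + 2 × 360.67 ≈ 1519.

x = 495 px, y = 1519 px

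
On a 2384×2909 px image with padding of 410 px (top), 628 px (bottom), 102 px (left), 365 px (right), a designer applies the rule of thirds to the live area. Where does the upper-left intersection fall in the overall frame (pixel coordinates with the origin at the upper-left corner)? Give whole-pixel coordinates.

Content width = 2384 − 102 − 365 = 1917 px; content height = 2909 − 410 − 628 = 1871 px.
Upper-left is one-third across and one-third down within the live area.
x = 102 + 1 × 1917/3 = 102 + 639.00 ≈ 741
y = 410 + 1 × 1871/3 = 410 + 623.67 ≈ 1034

x = 741 px, y = 1034 px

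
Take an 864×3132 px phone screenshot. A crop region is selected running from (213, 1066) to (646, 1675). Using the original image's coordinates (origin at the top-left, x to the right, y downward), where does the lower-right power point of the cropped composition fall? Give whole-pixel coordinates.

(502, 1472)

Crop width = 646 − 213 = 433 px; one third is 144.33 px.
Crop height = 1675 − 1066 = 609 px; one third is 203.00 px.
The lower-right point is two-thirds across and two-thirds down within the crop:
x = 213 + 2 × 144.33 ≈ 502; y = 1066 + 2 × 203.00 ≈ 1472.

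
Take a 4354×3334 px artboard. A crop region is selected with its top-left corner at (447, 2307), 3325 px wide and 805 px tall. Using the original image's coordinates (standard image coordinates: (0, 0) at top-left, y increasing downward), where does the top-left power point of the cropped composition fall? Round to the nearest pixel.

One third of the crop width 3325 is 1108.33 px.
One third of the crop height 805 is 268.33 px.
The top-left point is one-third across and one-third down within the crop:
x = 447 + 1 × 1108.33 ≈ 1555; y = 2307 + 1 × 268.33 ≈ 2575.

(1555, 2575)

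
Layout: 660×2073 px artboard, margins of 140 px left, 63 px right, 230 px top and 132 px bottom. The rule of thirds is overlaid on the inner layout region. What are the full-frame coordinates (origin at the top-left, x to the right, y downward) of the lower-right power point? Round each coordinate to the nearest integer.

Content width = 660 − 140 − 63 = 457 px; content height = 2073 − 230 − 132 = 1711 px.
Lower-right is two-thirds across and two-thirds down within the inner layout region.
x = 140 + 2 × 457/3 = 140 + 304.67 ≈ 445
y = 230 + 2 × 1711/3 = 230 + 1140.67 ≈ 1371

(445, 1371)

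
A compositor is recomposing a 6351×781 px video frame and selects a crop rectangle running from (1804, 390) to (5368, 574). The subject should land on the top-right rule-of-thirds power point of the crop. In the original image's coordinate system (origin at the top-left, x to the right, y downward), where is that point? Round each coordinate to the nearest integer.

(4180, 451)

Crop width = 5368 − 1804 = 3564 px; one third is 1188.00 px.
Crop height = 574 − 390 = 184 px; one third is 61.33 px.
The top-right point is two-thirds across and one-third down within the crop:
x = 1804 + 2 × 1188.00 ≈ 4180; y = 390 + 1 × 61.33 ≈ 451.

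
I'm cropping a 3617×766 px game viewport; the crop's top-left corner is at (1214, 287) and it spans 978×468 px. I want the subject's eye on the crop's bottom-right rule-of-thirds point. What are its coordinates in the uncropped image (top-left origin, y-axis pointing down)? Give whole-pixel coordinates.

x = 1866 px, y = 599 px

One third of the crop width 978 is 326.00 px.
One third of the crop height 468 is 156.00 px.
The bottom-right point is two-thirds across and two-thirds down within the crop:
x = 1214 + 2 × 326.00 ≈ 1866; y = 287 + 2 × 156.00 ≈ 599.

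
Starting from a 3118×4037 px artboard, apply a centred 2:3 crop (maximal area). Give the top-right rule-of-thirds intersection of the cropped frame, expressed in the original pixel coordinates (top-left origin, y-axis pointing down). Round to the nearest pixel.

x = 2008 px, y = 1346 px

3118/4037 > 2/3, so the 2:3 crop keeps the full height 4037 and trims width to 4037 × 2/3 = 2691.33 px.
Left offset = (3118 − 2691.33)/2 = 213.33 px; top offset = 0.
Top-right is two-thirds across and one-third down within the crop:
x = 213.33 + 2 × 2691.33/3 ≈ 2008; y = 0.00 + 1 × 4037.00/3 ≈ 1346.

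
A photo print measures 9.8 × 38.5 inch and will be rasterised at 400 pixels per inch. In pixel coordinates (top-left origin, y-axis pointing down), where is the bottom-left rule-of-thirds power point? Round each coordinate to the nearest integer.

In pixels the canvas is 9.8 × 400 = 3920 wide and 38.5 × 400 = 15400 tall.
The bottom-left point is one-third across and two-thirds down:
x = 1 × 3920/3 ≈ 1307; y = 2 × 15400/3 ≈ 10267.

x = 1307 px, y = 10267 px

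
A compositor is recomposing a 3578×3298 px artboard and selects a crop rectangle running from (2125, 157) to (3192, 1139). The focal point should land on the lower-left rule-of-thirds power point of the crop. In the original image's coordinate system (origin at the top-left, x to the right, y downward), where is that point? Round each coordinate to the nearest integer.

Crop width = 3192 − 2125 = 1067 px; one third is 355.67 px.
Crop height = 1139 − 157 = 982 px; one third is 327.33 px.
The lower-left point is one-third across and two-thirds down within the crop:
x = 2125 + 1 × 355.67 ≈ 2481; y = 157 + 2 × 327.33 ≈ 812.

(2481, 812)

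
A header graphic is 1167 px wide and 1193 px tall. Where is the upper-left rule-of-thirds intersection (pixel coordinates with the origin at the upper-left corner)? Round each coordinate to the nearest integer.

(389, 398)

The upper-left point sits one-third of the way across and one-third of the way down.
x = 1 × 1167/3 ≈ 389; y = 1 × 1193/3 ≈ 398.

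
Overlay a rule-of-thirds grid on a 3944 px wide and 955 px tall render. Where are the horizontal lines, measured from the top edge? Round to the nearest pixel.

318 px and 637 px

955 / 3 = 318.33, so the horizontal lines sit at one and two thirds of 955.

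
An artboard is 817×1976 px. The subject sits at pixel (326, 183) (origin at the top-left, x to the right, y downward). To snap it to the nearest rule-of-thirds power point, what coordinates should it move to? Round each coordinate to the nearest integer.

Third lines: x ∈ {272, 545}, y ∈ {659, 1317}.
326 is closer to x = 272; 183 is closer to y = 659.
So the nearest intersection is the upper-left power point.

(272, 659)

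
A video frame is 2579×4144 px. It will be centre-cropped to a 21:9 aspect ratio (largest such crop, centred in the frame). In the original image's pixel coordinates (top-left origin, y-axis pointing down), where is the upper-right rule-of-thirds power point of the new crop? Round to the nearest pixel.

(1719, 1888)

2579/4144 < 21/9, so the 21:9 crop keeps the full width 2579 and trims height to 2579 × 9/21 = 1105.29 px.
Top offset = (4144 − 1105.29)/2 = 1519.36 px; left offset = 0.
Upper-right is two-thirds across and one-third down within the crop:
x = 0.00 + 2 × 2579.00/3 ≈ 1719; y = 1519.36 + 1 × 1105.29/3 ≈ 1888.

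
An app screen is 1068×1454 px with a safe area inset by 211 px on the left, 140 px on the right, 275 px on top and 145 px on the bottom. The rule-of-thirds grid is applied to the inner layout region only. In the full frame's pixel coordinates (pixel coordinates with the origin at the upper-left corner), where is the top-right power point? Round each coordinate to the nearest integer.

x = 689 px, y = 620 px

Content width = 1068 − 211 − 140 = 717 px; content height = 1454 − 275 − 145 = 1034 px.
Top-right is two-thirds across and one-third down within the inner layout region.
x = 211 + 2 × 717/3 = 211 + 478.00 ≈ 689
y = 275 + 1 × 1034/3 = 275 + 344.67 ≈ 620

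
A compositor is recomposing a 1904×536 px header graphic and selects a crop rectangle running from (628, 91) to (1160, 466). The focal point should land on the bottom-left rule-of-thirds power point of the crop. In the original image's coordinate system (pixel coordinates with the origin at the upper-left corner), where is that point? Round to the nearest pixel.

(805, 341)

Crop width = 1160 − 628 = 532 px; one third is 177.33 px.
Crop height = 466 − 91 = 375 px; one third is 125.00 px.
The bottom-left point is one-third across and two-thirds down within the crop:
x = 628 + 1 × 177.33 ≈ 805; y = 91 + 2 × 125.00 ≈ 341.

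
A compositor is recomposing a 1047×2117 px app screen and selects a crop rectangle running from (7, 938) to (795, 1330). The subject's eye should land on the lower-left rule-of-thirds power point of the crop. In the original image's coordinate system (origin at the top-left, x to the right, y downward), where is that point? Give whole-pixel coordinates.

(270, 1199)

Crop width = 795 − 7 = 788 px; one third is 262.67 px.
Crop height = 1330 − 938 = 392 px; one third is 130.67 px.
The lower-left point is one-third across and two-thirds down within the crop:
x = 7 + 1 × 262.67 ≈ 270; y = 938 + 2 × 130.67 ≈ 1199.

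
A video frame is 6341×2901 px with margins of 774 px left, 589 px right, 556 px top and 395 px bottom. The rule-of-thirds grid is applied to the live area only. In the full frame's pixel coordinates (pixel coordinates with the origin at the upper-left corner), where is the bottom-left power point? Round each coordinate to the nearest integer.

Content width = 6341 − 774 − 589 = 4978 px; content height = 2901 − 556 − 395 = 1950 px.
Bottom-left is one-third across and two-thirds down within the live area.
x = 774 + 1 × 4978/3 = 774 + 1659.33 ≈ 2433
y = 556 + 2 × 1950/3 = 556 + 1300.00 ≈ 1856

x = 2433 px, y = 1856 px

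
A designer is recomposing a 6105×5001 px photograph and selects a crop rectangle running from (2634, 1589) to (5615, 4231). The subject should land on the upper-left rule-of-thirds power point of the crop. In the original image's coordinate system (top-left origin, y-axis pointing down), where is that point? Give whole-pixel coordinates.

Crop width = 5615 − 2634 = 2981 px; one third is 993.67 px.
Crop height = 4231 − 1589 = 2642 px; one third is 880.67 px.
The upper-left point is one-third across and one-third down within the crop:
x = 2634 + 1 × 993.67 ≈ 3628; y = 1589 + 1 × 880.67 ≈ 2470.

(3628, 2470)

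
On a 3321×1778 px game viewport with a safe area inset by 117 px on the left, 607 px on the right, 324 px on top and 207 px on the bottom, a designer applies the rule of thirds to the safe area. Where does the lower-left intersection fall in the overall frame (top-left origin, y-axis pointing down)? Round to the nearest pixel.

Content width = 3321 − 117 − 607 = 2597 px; content height = 1778 − 324 − 207 = 1247 px.
Lower-left is one-third across and two-thirds down within the safe area.
x = 117 + 1 × 2597/3 = 117 + 865.67 ≈ 983
y = 324 + 2 × 1247/3 = 324 + 831.33 ≈ 1155

x = 983 px, y = 1155 px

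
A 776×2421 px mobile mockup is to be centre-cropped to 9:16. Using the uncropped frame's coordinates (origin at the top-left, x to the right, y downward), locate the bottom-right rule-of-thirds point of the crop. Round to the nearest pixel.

776/2421 < 9/16, so the 9:16 crop keeps the full width 776 and trims height to 776 × 16/9 = 1379.56 px.
Top offset = (2421 − 1379.56)/2 = 520.72 px; left offset = 0.
Bottom-right is two-thirds across and two-thirds down within the crop:
x = 0.00 + 2 × 776.00/3 ≈ 517; y = 520.72 + 2 × 1379.56/3 ≈ 1440.

x = 517 px, y = 1440 px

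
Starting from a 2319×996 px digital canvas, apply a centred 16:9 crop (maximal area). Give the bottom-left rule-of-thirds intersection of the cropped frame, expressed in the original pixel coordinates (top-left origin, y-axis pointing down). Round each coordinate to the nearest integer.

2319/996 > 16/9, so the 16:9 crop keeps the full height 996 and trims width to 996 × 16/9 = 1770.67 px.
Left offset = (2319 − 1770.67)/2 = 274.17 px; top offset = 0.
Bottom-left is one-third across and two-thirds down within the crop:
x = 274.17 + 1 × 1770.67/3 ≈ 864; y = 0.00 + 2 × 996.00/3 ≈ 664.

(864, 664)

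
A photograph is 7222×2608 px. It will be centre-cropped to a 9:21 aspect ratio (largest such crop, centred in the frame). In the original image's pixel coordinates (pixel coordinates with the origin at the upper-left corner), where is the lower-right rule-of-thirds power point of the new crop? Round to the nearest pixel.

7222/2608 > 9/21, so the 9:21 crop keeps the full height 2608 and trims width to 2608 × 9/21 = 1117.71 px.
Left offset = (7222 − 1117.71)/2 = 3052.14 px; top offset = 0.
Lower-right is two-thirds across and two-thirds down within the crop:
x = 3052.14 + 2 × 1117.71/3 ≈ 3797; y = 0.00 + 2 × 2608.00/3 ≈ 1739.

x = 3797 px, y = 1739 px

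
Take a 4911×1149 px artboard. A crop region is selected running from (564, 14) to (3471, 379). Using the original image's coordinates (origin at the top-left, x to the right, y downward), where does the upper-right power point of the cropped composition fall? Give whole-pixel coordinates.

x = 2502 px, y = 136 px

Crop width = 3471 − 564 = 2907 px; one third is 969.00 px.
Crop height = 379 − 14 = 365 px; one third is 121.67 px.
The upper-right point is two-thirds across and one-third down within the crop:
x = 564 + 2 × 969.00 ≈ 2502; y = 14 + 1 × 121.67 ≈ 136.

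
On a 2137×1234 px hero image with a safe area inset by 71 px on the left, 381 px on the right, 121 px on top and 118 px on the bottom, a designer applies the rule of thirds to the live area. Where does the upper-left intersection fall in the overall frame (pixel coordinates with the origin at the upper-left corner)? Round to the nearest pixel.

Content width = 2137 − 71 − 381 = 1685 px; content height = 1234 − 121 − 118 = 995 px.
Upper-left is one-third across and one-third down within the live area.
x = 71 + 1 × 1685/3 = 71 + 561.67 ≈ 633
y = 121 + 1 × 995/3 = 121 + 331.67 ≈ 453

(633, 453)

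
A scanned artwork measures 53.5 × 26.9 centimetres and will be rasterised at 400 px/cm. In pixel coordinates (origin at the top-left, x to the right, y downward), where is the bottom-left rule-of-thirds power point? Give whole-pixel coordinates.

x = 7133 px, y = 7173 px

In pixels the canvas is 53.5 × 400 = 21400 wide and 26.9 × 400 = 10760 tall.
The bottom-left point is one-third across and two-thirds down:
x = 1 × 21400/3 ≈ 7133; y = 2 × 10760/3 ≈ 7173.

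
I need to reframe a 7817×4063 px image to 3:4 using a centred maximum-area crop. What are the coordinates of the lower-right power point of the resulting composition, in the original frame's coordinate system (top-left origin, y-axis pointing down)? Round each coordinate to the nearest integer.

x = 4416 px, y = 2709 px

7817/4063 > 3/4, so the 3:4 crop keeps the full height 4063 and trims width to 4063 × 3/4 = 3047.25 px.
Left offset = (7817 − 3047.25)/2 = 2384.88 px; top offset = 0.
Lower-right is two-thirds across and two-thirds down within the crop:
x = 2384.88 + 2 × 3047.25/3 ≈ 4416; y = 0.00 + 2 × 4063.00/3 ≈ 2709.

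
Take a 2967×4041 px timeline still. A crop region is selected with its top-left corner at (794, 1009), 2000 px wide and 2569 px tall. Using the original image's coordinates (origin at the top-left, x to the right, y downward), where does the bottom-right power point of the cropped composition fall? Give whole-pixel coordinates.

(2127, 2722)

One third of the crop width 2000 is 666.67 px.
One third of the crop height 2569 is 856.33 px.
The bottom-right point is two-thirds across and two-thirds down within the crop:
x = 794 + 2 × 666.67 ≈ 2127; y = 1009 + 2 × 856.33 ≈ 2722.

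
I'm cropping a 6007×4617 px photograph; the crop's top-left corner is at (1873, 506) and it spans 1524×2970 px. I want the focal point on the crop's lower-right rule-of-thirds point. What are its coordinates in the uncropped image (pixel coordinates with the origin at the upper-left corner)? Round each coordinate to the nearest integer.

x = 2889 px, y = 2486 px

One third of the crop width 1524 is 508.00 px.
One third of the crop height 2970 is 990.00 px.
The lower-right point is two-thirds across and two-thirds down within the crop:
x = 1873 + 2 × 508.00 ≈ 2889; y = 506 + 2 × 990.00 ≈ 2486.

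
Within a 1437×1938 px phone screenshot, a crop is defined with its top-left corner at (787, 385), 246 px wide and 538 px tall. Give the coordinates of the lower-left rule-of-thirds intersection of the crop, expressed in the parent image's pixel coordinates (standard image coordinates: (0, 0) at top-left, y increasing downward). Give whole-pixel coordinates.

x = 869 px, y = 744 px

One third of the crop width 246 is 82.00 px.
One third of the crop height 538 is 179.33 px.
The lower-left point is one-third across and two-thirds down within the crop:
x = 787 + 1 × 82.00 ≈ 869; y = 385 + 2 × 179.33 ≈ 744.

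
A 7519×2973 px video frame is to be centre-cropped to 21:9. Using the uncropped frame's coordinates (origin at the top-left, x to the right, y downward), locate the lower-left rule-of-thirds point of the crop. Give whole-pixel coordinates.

7519/2973 > 21/9, so the 21:9 crop keeps the full height 2973 and trims width to 2973 × 21/9 = 6937.00 px.
Left offset = (7519 − 6937.00)/2 = 291.00 px; top offset = 0.
Lower-left is one-third across and two-thirds down within the crop:
x = 291.00 + 1 × 6937.00/3 ≈ 2603; y = 0.00 + 2 × 2973.00/3 ≈ 1982.

x = 2603 px, y = 1982 px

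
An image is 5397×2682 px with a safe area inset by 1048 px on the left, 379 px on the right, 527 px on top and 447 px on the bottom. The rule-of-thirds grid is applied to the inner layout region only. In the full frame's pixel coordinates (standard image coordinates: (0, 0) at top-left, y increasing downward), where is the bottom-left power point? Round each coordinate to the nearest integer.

Content width = 5397 − 1048 − 379 = 3970 px; content height = 2682 − 527 − 447 = 1708 px.
Bottom-left is one-third across and two-thirds down within the inner layout region.
x = 1048 + 1 × 3970/3 = 1048 + 1323.33 ≈ 2371
y = 527 + 2 × 1708/3 = 527 + 1138.67 ≈ 1666

x = 2371 px, y = 1666 px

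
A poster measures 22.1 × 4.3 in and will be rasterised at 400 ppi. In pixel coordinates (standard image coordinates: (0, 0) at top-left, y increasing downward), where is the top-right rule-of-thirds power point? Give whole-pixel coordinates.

In pixels the canvas is 22.1 × 400 = 8840 wide and 4.3 × 400 = 1720 tall.
The top-right point is two-thirds across and one-third down:
x = 2 × 8840/3 ≈ 5893; y = 1 × 1720/3 ≈ 573.

x = 5893 px, y = 573 px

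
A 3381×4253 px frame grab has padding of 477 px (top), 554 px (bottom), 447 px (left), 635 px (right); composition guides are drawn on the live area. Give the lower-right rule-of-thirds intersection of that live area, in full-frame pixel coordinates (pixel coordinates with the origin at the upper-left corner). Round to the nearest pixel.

x = 1980 px, y = 2625 px

Content width = 3381 − 447 − 635 = 2299 px; content height = 4253 − 477 − 554 = 3222 px.
Lower-right is two-thirds across and two-thirds down within the live area.
x = 447 + 2 × 2299/3 = 447 + 1532.67 ≈ 1980
y = 477 + 2 × 3222/3 = 477 + 2148.00 ≈ 2625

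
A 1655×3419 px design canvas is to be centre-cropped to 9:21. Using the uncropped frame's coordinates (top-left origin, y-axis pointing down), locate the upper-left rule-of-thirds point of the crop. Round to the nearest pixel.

1655/3419 > 9/21, so the 9:21 crop keeps the full height 3419 and trims width to 3419 × 9/21 = 1465.29 px.
Left offset = (1655 − 1465.29)/2 = 94.86 px; top offset = 0.
Upper-left is one-third across and one-third down within the crop:
x = 94.86 + 1 × 1465.29/3 ≈ 583; y = 0.00 + 1 × 3419.00/3 ≈ 1140.

(583, 1140)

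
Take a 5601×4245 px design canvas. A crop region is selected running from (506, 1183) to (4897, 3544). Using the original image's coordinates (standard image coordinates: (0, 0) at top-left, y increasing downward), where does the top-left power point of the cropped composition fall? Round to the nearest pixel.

x = 1970 px, y = 1970 px

Crop width = 4897 − 506 = 4391 px; one third is 1463.67 px.
Crop height = 3544 − 1183 = 2361 px; one third is 787.00 px.
The top-left point is one-third across and one-third down within the crop:
x = 506 + 1 × 1463.67 ≈ 1970; y = 1183 + 1 × 787.00 ≈ 1970.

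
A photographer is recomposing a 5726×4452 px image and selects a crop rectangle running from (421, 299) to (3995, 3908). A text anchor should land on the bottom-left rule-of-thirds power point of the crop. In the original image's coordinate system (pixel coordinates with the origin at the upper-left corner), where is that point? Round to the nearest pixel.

Crop width = 3995 − 421 = 3574 px; one third is 1191.33 px.
Crop height = 3908 − 299 = 3609 px; one third is 1203.00 px.
The bottom-left point is one-third across and two-thirds down within the crop:
x = 421 + 1 × 1191.33 ≈ 1612; y = 299 + 2 × 1203.00 ≈ 2705.

x = 1612 px, y = 2705 px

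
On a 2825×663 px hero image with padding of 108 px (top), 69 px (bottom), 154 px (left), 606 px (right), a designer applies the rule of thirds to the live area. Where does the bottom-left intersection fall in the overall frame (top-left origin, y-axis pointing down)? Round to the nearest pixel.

Content width = 2825 − 154 − 606 = 2065 px; content height = 663 − 108 − 69 = 486 px.
Bottom-left is one-third across and two-thirds down within the live area.
x = 154 + 1 × 2065/3 = 154 + 688.33 ≈ 842
y = 108 + 2 × 486/3 = 108 + 324.00 ≈ 432

x = 842 px, y = 432 px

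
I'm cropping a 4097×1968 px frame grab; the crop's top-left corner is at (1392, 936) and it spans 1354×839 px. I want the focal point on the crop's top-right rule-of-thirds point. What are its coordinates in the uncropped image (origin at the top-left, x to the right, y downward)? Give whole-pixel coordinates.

(2295, 1216)

One third of the crop width 1354 is 451.33 px.
One third of the crop height 839 is 279.67 px.
The top-right point is two-thirds across and one-third down within the crop:
x = 1392 + 2 × 451.33 ≈ 2295; y = 936 + 1 × 279.67 ≈ 1216.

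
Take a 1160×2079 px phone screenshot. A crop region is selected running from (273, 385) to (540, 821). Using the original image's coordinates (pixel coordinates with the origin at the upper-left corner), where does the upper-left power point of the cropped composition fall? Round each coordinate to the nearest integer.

x = 362 px, y = 530 px

Crop width = 540 − 273 = 267 px; one third is 89.00 px.
Crop height = 821 − 385 = 436 px; one third is 145.33 px.
The upper-left point is one-third across and one-third down within the crop:
x = 273 + 1 × 89.00 ≈ 362; y = 385 + 1 × 145.33 ≈ 530.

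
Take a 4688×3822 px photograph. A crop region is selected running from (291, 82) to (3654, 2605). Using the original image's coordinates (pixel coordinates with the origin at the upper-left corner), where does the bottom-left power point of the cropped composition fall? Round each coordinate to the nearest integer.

Crop width = 3654 − 291 = 3363 px; one third is 1121.00 px.
Crop height = 2605 − 82 = 2523 px; one third is 841.00 px.
The bottom-left point is one-third across and two-thirds down within the crop:
x = 291 + 1 × 1121.00 ≈ 1412; y = 82 + 2 × 841.00 ≈ 1764.

(1412, 1764)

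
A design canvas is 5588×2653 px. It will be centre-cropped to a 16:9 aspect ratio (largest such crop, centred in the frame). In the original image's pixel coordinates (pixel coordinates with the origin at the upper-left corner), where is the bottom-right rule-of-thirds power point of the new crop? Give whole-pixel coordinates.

(3580, 1769)

5588/2653 > 16/9, so the 16:9 crop keeps the full height 2653 and trims width to 2653 × 16/9 = 4716.44 px.
Left offset = (5588 − 4716.44)/2 = 435.78 px; top offset = 0.
Bottom-right is two-thirds across and two-thirds down within the crop:
x = 435.78 + 2 × 4716.44/3 ≈ 3580; y = 0.00 + 2 × 2653.00/3 ≈ 1769.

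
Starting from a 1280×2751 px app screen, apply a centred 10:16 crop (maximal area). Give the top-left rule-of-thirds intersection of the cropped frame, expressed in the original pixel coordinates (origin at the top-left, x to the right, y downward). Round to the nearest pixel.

1280/2751 < 10/16, so the 10:16 crop keeps the full width 1280 and trims height to 1280 × 16/10 = 2048.00 px.
Top offset = (2751 − 2048.00)/2 = 351.50 px; left offset = 0.
Top-left is one-third across and one-third down within the crop:
x = 0.00 + 1 × 1280.00/3 ≈ 427; y = 351.50 + 1 × 2048.00/3 ≈ 1034.

(427, 1034)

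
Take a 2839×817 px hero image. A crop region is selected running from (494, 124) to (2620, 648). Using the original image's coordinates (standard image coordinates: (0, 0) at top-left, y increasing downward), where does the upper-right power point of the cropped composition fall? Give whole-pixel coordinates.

Crop width = 2620 − 494 = 2126 px; one third is 708.67 px.
Crop height = 648 − 124 = 524 px; one third is 174.67 px.
The upper-right point is two-thirds across and one-third down within the crop:
x = 494 + 2 × 708.67 ≈ 1911; y = 124 + 1 × 174.67 ≈ 299.

x = 1911 px, y = 299 px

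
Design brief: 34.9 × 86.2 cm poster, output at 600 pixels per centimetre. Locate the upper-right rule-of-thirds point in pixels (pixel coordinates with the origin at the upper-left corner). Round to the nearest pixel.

In pixels the canvas is 34.9 × 600 = 20940 wide and 86.2 × 600 = 51720 tall.
The upper-right point is two-thirds across and one-third down:
x = 2 × 20940/3 ≈ 13960; y = 1 × 51720/3 ≈ 17240.

x = 13960 px, y = 17240 px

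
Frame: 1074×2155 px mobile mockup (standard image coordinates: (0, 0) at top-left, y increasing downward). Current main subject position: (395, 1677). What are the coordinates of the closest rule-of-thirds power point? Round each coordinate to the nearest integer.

(358, 1437)

Third lines: x ∈ {358, 716}, y ∈ {718, 1437}.
395 is closer to x = 358; 1677 is closer to y = 1437.
So the nearest intersection is the lower-left power point.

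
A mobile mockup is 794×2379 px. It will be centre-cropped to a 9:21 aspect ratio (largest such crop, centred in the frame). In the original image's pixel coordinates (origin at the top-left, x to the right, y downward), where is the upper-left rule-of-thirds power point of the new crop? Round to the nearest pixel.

(265, 881)

794/2379 < 9/21, so the 9:21 crop keeps the full width 794 and trims height to 794 × 21/9 = 1852.67 px.
Top offset = (2379 − 1852.67)/2 = 263.17 px; left offset = 0.
Upper-left is one-third across and one-third down within the crop:
x = 0.00 + 1 × 794.00/3 ≈ 265; y = 263.17 + 1 × 1852.67/3 ≈ 881.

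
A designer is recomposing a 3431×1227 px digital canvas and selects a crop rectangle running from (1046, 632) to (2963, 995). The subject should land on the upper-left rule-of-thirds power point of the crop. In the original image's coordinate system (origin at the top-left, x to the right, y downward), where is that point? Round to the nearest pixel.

Crop width = 2963 − 1046 = 1917 px; one third is 639.00 px.
Crop height = 995 − 632 = 363 px; one third is 121.00 px.
The upper-left point is one-third across and one-third down within the crop:
x = 1046 + 1 × 639.00 ≈ 1685; y = 632 + 1 × 121.00 ≈ 753.

x = 1685 px, y = 753 px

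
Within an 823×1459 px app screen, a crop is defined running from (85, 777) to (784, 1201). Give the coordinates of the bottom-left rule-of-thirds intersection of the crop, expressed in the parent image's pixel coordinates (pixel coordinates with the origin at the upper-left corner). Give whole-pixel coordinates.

(318, 1060)

Crop width = 784 − 85 = 699 px; one third is 233.00 px.
Crop height = 1201 − 777 = 424 px; one third is 141.33 px.
The bottom-left point is one-third across and two-thirds down within the crop:
x = 85 + 1 × 233.00 ≈ 318; y = 777 + 2 × 141.33 ≈ 1060.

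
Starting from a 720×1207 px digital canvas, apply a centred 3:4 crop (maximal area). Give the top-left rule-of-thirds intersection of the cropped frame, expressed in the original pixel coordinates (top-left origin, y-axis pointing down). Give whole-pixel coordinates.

720/1207 < 3/4, so the 3:4 crop keeps the full width 720 and trims height to 720 × 4/3 = 960.00 px.
Top offset = (1207 − 960.00)/2 = 123.50 px; left offset = 0.
Top-left is one-third across and one-third down within the crop:
x = 0.00 + 1 × 720.00/3 ≈ 240; y = 123.50 + 1 × 960.00/3 ≈ 444.

(240, 444)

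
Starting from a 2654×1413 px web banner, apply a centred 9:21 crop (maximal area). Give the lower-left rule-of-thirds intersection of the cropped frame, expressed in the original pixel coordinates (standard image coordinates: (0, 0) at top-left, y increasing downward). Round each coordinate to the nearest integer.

2654/1413 > 9/21, so the 9:21 crop keeps the full height 1413 and trims width to 1413 × 9/21 = 605.57 px.
Left offset = (2654 − 605.57)/2 = 1024.21 px; top offset = 0.
Lower-left is one-third across and two-thirds down within the crop:
x = 1024.21 + 1 × 605.57/3 ≈ 1226; y = 0.00 + 2 × 1413.00/3 ≈ 942.

(1226, 942)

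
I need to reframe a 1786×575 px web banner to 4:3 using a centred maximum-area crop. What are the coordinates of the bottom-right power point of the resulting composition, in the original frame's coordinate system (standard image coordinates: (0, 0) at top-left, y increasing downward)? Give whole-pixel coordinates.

1786/575 > 4/3, so the 4:3 crop keeps the full height 575 and trims width to 575 × 4/3 = 766.67 px.
Left offset = (1786 − 766.67)/2 = 509.67 px; top offset = 0.
Bottom-right is two-thirds across and two-thirds down within the crop:
x = 509.67 + 2 × 766.67/3 ≈ 1021; y = 0.00 + 2 × 575.00/3 ≈ 383.

x = 1021 px, y = 383 px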